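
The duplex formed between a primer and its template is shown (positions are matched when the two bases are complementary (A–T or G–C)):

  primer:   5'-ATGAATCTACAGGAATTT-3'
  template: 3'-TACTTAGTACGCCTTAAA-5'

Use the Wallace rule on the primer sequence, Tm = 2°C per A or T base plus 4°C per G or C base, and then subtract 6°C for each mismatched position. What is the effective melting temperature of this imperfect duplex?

22°C

Primer base counts: A=7, T=6, G=3, C=2 → A+T=13, G+C=5
Perfect-match Tm = 2(13) + 4(5) = 26 + 20 = 46°C
Mismatches (positions where the bases are not complementary): 4 (at positions 8, 9, 10, 11)
Effective Tm = 46 − 4×6 = 46 − 24 = 22°C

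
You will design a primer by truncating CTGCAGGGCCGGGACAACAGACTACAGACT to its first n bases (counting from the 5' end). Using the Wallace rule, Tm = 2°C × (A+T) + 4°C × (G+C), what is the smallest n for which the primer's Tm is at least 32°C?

n = 9

First 8 bases: CTGCAGGG → Tm = 28°C (< 32°C)
First 9 bases: CTGCAGGGC → Tm = 32°C (≥ 32°C)
Each additional base adds 2°C (A/T) or 4°C (G/C), so Tm is non-decreasing in n; n = 9 is the first length to reach 32°C.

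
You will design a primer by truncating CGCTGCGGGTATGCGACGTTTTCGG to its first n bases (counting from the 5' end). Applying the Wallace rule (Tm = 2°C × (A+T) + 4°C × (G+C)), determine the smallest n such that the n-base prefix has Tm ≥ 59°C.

First 17 bases: CGCTGCGGGTATGCGAC → Tm = 58°C (< 59°C)
First 18 bases: CGCTGCGGGTATGCGACG → Tm = 62°C (≥ 59°C)
Each additional base adds 2°C (A/T) or 4°C (G/C), so Tm is non-decreasing in n; n = 18 is the first length to reach 59°C.

n = 18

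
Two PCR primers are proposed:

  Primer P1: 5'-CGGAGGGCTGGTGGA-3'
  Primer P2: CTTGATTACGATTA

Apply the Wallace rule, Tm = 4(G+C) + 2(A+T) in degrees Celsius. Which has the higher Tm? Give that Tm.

Primer P1, 52°C

Primer P1: A+T=4, G+C=11 → Tm = 2(4)+4(11) = 52°C
Primer P2: A+T=10, G+C=4 → Tm = 2(10)+4(4) = 36°C
52°C vs 36°C → primer P1 is higher.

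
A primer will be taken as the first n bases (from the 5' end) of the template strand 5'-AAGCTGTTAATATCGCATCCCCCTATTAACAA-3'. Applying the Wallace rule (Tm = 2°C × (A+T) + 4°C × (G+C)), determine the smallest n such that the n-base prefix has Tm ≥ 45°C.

n = 17

First 16 bases: AAGCTGTTAATATCGC → Tm = 44°C (< 45°C)
First 17 bases: AAGCTGTTAATATCGCA → Tm = 46°C (≥ 45°C)
Each additional base adds 2°C (A/T) or 4°C (G/C), so Tm is non-decreasing in n; n = 17 is the first length to reach 45°C.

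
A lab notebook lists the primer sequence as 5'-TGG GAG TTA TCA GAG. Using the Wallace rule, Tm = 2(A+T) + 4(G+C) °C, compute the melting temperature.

Counting bases: T=4, G=6, A=4, C=1
AT pairs contribute 8, GC pairs contribute 7.
Tm = 4·7 + 2·8 = 28 + 16 = 44°C

44°C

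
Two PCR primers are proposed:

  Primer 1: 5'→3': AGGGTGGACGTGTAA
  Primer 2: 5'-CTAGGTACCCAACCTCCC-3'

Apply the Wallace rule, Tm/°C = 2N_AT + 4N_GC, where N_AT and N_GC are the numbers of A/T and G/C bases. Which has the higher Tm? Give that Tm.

Primer 2, 58°C

Primer 1: A+T=7, G+C=8 → Tm = 2(7)+4(8) = 46°C
Primer 2: A+T=7, G+C=11 → Tm = 2(7)+4(11) = 58°C
46°C vs 58°C → primer 2 is higher.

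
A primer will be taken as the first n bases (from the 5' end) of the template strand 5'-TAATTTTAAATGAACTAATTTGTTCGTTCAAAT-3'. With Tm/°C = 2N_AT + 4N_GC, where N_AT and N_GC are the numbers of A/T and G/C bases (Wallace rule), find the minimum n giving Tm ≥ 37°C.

n = 17

First 16 bases: TAATTTTAAATGAACT → Tm = 36°C (< 37°C)
First 17 bases: TAATTTTAAATGAACTA → Tm = 38°C (≥ 37°C)
Since every base adds ≥2°C, Tm only increases with n, so the threshold is first crossed at n = 17.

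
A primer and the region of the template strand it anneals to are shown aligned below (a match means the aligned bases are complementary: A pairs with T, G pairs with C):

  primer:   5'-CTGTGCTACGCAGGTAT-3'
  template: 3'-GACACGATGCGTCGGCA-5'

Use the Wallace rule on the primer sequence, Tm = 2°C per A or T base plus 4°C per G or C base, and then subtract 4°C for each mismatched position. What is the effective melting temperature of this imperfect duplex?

40°C

Primer base counts: A=3, T=5, G=5, C=4 → A+T=8, G+C=9
Perfect-match Tm = 2(8) + 4(9) = 16 + 36 = 52°C
Mismatches (positions where the bases are not complementary): 3 (at positions 14, 15, 16)
Effective Tm = 52 − 3×4 = 52 − 12 = 40°C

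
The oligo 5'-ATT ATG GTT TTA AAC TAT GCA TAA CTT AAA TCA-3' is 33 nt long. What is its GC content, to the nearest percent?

Scanning the sequence gives T=13, C=4, A=13, G=3.
G+C = 3 + 4 = 7 out of 33 bases
%GC = 7/33 × 100 = 21.21% ≈ 21%

21%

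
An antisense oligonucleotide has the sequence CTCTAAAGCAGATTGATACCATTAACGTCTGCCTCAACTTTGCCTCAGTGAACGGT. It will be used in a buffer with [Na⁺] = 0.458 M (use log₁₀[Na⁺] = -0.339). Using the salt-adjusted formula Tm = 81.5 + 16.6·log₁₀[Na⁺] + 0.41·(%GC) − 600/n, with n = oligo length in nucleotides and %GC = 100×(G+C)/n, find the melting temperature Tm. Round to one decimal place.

Length n = 56. T=16, C=15, G=10, A=15
G+C = 25, so %GC = 25/56 × 100 = 44.643%
Salt term: 16.6 × (-0.339) = -5.627
GC term: 0.41 × 44.643 = 18.304; length term: −600/56 = −10.714
Tm = 81.5 + (-5.627) + 18.304 − 10.714 = 83.463 → 83.5°C

83.5°C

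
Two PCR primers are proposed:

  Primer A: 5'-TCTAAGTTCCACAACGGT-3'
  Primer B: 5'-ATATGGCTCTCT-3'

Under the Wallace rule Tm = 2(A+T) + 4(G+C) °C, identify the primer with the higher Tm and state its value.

Primer A, 52°C

Primer A: A+T=10, G+C=8 → Tm = 2(10)+4(8) = 52°C
Primer B: A+T=7, G+C=5 → Tm = 2(7)+4(5) = 34°C
52°C vs 34°C → primer A is higher.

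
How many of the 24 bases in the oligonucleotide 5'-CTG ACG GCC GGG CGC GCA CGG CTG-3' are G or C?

20

Base counts: A=2, C=9, G=11, T=2
G+C = 11 + 9 = 20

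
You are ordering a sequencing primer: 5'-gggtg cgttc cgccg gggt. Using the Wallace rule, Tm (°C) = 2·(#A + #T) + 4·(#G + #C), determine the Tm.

68°C

Counting bases: T=4, G=10, C=5, A=0
AT pairs contribute 4, GC pairs contribute 15.
Tm = 4·15 + 2·4 = 60 + 8 = 68°C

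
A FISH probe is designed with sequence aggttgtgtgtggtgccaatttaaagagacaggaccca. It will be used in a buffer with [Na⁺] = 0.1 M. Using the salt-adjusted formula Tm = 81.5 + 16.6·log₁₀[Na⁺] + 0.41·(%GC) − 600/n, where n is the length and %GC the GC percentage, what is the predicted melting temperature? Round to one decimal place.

Length n = 38. Counting bases: C=6, T=9, G=12, A=11
G+C = 18, so %GC = 18/38 × 100 = 47.368%
Salt term: 16.6 × (-1) = -16.6
GC term: 0.41 × 47.368 = 19.421; length term: −600/38 = −15.789
Tm = 81.5 + (-16.6) + 19.421 − 15.789 = 68.532 → 68.5°C

68.5°C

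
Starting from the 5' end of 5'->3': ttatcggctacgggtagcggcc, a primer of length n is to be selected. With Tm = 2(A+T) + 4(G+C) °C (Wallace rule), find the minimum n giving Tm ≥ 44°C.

First 13 bases: TTATCGGCTACGG → Tm = 40°C (< 44°C)
First 14 bases: TTATCGGCTACGGG → Tm = 44°C (≥ 44°C)
Since every base adds ≥2°C, Tm only increases with n, so the threshold is first crossed at n = 14.

n = 14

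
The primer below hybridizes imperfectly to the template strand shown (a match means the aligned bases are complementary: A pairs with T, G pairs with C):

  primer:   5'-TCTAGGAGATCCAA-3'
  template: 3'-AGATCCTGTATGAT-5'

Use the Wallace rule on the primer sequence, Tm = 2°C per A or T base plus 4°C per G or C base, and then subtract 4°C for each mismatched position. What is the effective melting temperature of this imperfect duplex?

Primer base counts: A=5, T=3, G=3, C=3 → A+T=8, G+C=6
Perfect-match Tm = 2(8) + 4(6) = 16 + 24 = 40°C
Mismatches (positions where the bases are not complementary): 3 (at positions 8, 11, 13)
Effective Tm = 40 − 3×4 = 40 − 12 = 28°C

28°C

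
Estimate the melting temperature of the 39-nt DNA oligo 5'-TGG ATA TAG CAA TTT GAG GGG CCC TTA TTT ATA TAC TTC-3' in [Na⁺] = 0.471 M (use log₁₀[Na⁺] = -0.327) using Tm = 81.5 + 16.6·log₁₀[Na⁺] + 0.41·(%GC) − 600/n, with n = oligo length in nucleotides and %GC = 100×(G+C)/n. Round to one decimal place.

Length n = 39. Counting bases: G=8, C=6, T=15, A=10
G+C = 14, so %GC = 14/39 × 100 = 35.897%
Salt term: 16.6 × (-0.327) = -5.428
GC term: 0.41 × 35.897 = 14.718; length term: −600/39 = −15.385
Tm = 81.5 + (-5.428) + 14.718 − 15.385 = 75.405 → 75.4°C

75.4°C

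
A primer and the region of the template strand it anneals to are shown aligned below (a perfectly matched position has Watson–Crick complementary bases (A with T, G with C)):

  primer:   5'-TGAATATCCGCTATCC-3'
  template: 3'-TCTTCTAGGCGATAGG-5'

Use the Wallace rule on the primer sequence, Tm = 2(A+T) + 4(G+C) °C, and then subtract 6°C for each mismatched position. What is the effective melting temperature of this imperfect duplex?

Primer base counts: A=4, T=5, G=2, C=5 → A+T=9, G+C=7
Perfect-match Tm = 2(9) + 4(7) = 18 + 28 = 46°C
Mismatches (positions where the bases are not complementary): 2 (at positions 1, 5)
Effective Tm = 46 − 2×6 = 46 − 12 = 34°C

34°C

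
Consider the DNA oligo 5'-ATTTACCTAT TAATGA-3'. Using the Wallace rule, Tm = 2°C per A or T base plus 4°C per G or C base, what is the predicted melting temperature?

Base counts: G=1, T=7, A=6, C=2
So N_AT = 13 and N_GC = 3.
Tm = 2(13) + 4(3) = 26 + 12 = 38°C

38°C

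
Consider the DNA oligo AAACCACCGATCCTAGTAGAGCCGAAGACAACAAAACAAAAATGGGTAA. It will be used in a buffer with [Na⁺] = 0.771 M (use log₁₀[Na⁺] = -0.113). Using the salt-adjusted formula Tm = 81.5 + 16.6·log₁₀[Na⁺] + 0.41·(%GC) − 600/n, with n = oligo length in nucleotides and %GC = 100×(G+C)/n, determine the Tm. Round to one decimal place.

Length n = 49. Base counts: G=9, C=11, T=5, A=24
G+C = 20, so %GC = 20/49 × 100 = 40.816%
Salt term: 16.6 × (-0.113) = -1.876
GC term: 0.41 × 40.816 = 16.735; length term: −600/49 = −12.245
Tm = 81.5 + (-1.876) + 16.735 − 12.245 = 84.114 → 84.1°C

84.1°C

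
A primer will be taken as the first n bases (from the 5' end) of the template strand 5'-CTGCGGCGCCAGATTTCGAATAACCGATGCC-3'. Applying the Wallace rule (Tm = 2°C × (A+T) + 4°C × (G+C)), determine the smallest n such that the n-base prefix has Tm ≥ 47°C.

First 13 bases: CTGCGGCGCCAGA → Tm = 46°C (< 47°C)
First 14 bases: CTGCGGCGCCAGAT → Tm = 48°C (≥ 47°C)
Since every base adds ≥2°C, Tm only increases with n, so the threshold is first crossed at n = 14.

n = 14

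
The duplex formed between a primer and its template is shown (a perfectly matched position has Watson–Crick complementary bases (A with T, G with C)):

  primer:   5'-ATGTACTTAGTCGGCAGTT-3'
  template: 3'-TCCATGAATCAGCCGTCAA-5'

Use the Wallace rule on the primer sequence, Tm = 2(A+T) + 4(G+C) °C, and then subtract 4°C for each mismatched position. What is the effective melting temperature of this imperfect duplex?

50°C

Primer base counts: A=4, T=7, G=5, C=3 → A+T=11, G+C=8
Perfect-match Tm = 2(11) + 4(8) = 22 + 32 = 54°C
Mismatches (positions where the bases are not complementary): 1 (at position 2)
Effective Tm = 54 − 1×4 = 54 − 4 = 50°C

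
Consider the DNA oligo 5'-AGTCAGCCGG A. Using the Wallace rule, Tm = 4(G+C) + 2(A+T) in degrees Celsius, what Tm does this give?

36°C

T=1, C=3, G=4, A=3
So N_AT = 4 and N_GC = 7.
Tm = 2(4) + 4(7) = 8 + 28 = 36°C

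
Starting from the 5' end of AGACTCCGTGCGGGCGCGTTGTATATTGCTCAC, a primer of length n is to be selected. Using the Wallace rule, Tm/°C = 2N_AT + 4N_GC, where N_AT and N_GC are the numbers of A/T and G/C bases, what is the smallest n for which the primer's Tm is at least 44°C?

n = 13

First 12 bases: AGACTCCGTGCG → Tm = 40°C (< 44°C)
First 13 bases: AGACTCCGTGCGG → Tm = 44°C (≥ 44°C)
Each additional base adds 2°C (A/T) or 4°C (G/C), so Tm is non-decreasing in n; n = 13 is the first length to reach 44°C.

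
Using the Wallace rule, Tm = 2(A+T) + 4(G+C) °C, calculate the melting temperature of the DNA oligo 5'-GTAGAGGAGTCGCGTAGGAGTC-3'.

70°C

Counting bases: A=5, C=3, G=10, T=4
AT pairs contribute 9, GC pairs contribute 13.
Tm = 4·13 + 2·9 = 52 + 18 = 70°C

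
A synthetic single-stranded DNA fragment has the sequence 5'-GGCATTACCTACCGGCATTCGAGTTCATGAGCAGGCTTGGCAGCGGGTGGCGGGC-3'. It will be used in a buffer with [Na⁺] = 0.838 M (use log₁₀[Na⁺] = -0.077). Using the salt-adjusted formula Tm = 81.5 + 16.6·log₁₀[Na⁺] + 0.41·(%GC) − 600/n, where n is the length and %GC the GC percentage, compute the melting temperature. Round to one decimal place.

95.4°C

Length n = 55. Scanning the sequence gives G=21, A=9, T=11, C=14.
G+C = 35, so %GC = 35/55 × 100 = 63.636%
Salt term: 16.6 × (-0.077) = -1.278
GC term: 0.41 × 63.636 = 26.091; length term: −600/55 = −10.909
Tm = 81.5 + (-1.278) + 26.091 − 10.909 = 95.404 → 95.4°C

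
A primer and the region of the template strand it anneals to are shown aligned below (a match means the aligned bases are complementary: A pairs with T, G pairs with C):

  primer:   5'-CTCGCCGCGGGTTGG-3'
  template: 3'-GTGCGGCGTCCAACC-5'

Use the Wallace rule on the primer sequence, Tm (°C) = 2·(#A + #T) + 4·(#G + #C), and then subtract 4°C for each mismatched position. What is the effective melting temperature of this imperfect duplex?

46°C

Primer base counts: A=0, T=3, G=7, C=5 → A+T=3, G+C=12
Perfect-match Tm = 2(3) + 4(12) = 6 + 48 = 54°C
Mismatches (positions where the bases are not complementary): 2 (at positions 2, 9)
Effective Tm = 54 − 2×4 = 54 − 8 = 46°C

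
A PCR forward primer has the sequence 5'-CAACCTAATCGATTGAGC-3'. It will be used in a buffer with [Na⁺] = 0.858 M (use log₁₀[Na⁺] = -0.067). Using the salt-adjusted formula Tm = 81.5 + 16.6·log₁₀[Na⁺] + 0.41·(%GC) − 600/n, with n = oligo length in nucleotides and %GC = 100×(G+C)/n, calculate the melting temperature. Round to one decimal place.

Length n = 18. Counting bases: G=3, T=4, A=6, C=5
G+C = 8, so %GC = 8/18 × 100 = 44.444%
Salt term: 16.6 × (-0.067) = -1.112
GC term: 0.41 × 44.444 = 18.222; length term: −600/18 = −33.333
Tm = 81.5 + (-1.112) + 18.222 − 33.333 = 65.277 → 65.3°C

65.3°C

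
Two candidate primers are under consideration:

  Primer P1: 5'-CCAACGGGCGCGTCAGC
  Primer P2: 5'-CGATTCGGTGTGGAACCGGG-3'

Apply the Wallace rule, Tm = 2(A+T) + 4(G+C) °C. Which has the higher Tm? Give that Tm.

Primer P2, 66°C

Primer P1: A+T=4, G+C=13 → Tm = 2(4)+4(13) = 60°C
Primer P2: A+T=7, G+C=13 → Tm = 2(7)+4(13) = 66°C
60°C vs 66°C → primer P2 is higher.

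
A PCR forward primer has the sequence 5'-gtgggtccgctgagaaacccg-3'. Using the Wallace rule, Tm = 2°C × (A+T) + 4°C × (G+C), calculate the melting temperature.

70°C

Counting bases: T=3, C=6, G=8, A=4
So N_AT = 7 and N_GC = 14.
Tm = 2(7) + 4(14) = 14 + 56 = 70°C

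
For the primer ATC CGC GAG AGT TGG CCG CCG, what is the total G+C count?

C=7, T=3, G=8, A=3
Total G or C: 8 + 7 = 15

15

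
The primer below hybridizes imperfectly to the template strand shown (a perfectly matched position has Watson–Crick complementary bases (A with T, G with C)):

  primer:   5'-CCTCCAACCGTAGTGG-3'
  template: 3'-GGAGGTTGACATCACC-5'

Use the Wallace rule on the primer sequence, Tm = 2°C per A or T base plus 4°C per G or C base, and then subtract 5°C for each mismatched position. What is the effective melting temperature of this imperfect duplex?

Primer base counts: A=3, T=3, G=4, C=6 → A+T=6, G+C=10
Perfect-match Tm = 2(6) + 4(10) = 12 + 40 = 52°C
Mismatches (positions where the bases are not complementary): 1 (at position 9)
Effective Tm = 52 − 1×5 = 52 − 5 = 47°C

47°C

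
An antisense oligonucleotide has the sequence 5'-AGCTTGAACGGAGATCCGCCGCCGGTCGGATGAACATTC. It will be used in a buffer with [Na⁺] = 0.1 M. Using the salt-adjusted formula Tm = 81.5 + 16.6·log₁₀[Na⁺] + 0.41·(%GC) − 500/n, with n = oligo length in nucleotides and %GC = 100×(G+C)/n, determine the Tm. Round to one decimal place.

Length n = 39. T=7, C=11, G=12, A=9
G+C = 23, so %GC = 23/39 × 100 = 58.974%
Salt term: 16.6 × (-1) = -16.6
GC term: 0.41 × 58.974 = 24.179; length term: −500/39 = −12.821
Tm = 81.5 + (-16.6) + 24.179 − 12.821 = 76.258 → 76.3°C

76.3°C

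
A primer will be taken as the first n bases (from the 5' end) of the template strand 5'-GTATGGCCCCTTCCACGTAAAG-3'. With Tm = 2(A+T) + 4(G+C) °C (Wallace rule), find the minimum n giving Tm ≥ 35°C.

First 10 bases: GTATGGCCCC → Tm = 34°C (< 35°C)
First 11 bases: GTATGGCCCCT → Tm = 36°C (≥ 35°C)
Each additional base adds 2°C (A/T) or 4°C (G/C), so Tm is non-decreasing in n; n = 11 is the first length to reach 35°C.

n = 11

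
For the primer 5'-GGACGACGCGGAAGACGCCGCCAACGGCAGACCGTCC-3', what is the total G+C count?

C=14, A=9, G=13, T=1
G+C = 13 + 14 = 27

27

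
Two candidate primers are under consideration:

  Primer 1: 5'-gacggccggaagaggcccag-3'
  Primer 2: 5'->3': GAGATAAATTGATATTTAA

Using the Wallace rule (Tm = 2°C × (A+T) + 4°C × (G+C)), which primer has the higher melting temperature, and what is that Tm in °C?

Primer 1, 70°C

Primer 1: A+T=5, G+C=15 → Tm = 2(5)+4(15) = 70°C
Primer 2: A+T=16, G+C=3 → Tm = 2(16)+4(3) = 44°C
70°C vs 44°C → primer 1 is higher.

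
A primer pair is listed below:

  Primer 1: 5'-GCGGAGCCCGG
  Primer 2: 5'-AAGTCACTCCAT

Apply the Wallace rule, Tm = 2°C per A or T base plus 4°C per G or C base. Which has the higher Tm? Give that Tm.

Primer 1: A+T=1, G+C=10 → Tm = 2(1)+4(10) = 42°C
Primer 2: A+T=7, G+C=5 → Tm = 2(7)+4(5) = 34°C
42°C vs 34°C → primer 1 is higher.

Primer 1, 42°C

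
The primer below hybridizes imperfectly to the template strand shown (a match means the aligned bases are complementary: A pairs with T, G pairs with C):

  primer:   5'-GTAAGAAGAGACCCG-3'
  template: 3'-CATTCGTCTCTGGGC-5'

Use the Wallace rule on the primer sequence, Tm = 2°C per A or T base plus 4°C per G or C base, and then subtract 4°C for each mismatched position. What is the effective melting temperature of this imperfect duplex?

42°C

Primer base counts: A=6, T=1, G=5, C=3 → A+T=7, G+C=8
Perfect-match Tm = 2(7) + 4(8) = 14 + 32 = 46°C
Mismatches (positions where the bases are not complementary): 1 (at position 6)
Effective Tm = 46 − 1×4 = 46 − 4 = 42°C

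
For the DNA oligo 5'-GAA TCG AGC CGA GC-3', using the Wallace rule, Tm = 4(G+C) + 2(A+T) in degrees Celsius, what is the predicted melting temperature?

46°C

Scanning the sequence gives G=5, T=1, A=4, C=4.
AT pairs contribute 5, GC pairs contribute 9.
Tm = 4·9 + 2·5 = 36 + 10 = 46°C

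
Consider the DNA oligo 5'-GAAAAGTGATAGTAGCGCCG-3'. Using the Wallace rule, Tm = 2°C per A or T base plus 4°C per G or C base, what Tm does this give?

Counting bases: C=3, T=3, A=7, G=7
A+T = 10, G+C = 10
Tm = 2(10) + 4(10) = 20 + 40 = 60°C

60°C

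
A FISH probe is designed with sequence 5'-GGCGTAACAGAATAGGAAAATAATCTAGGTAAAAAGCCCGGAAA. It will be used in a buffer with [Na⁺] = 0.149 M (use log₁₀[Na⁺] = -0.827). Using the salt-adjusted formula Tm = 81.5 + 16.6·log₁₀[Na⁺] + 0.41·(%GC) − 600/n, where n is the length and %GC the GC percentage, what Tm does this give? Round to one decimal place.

70.0°C

Length n = 44. Base counts: T=6, A=21, C=6, G=11
G+C = 17, so %GC = 17/44 × 100 = 38.636%
Salt term: 16.6 × (-0.827) = -13.728
GC term: 0.41 × 38.636 = 15.841; length term: −600/44 = −13.636
Tm = 81.5 + (-13.728) + 15.841 − 13.636 = 69.977 → 70.0°C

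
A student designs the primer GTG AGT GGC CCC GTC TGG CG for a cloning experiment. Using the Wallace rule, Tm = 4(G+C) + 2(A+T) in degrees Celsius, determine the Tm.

70°C

Scanning the sequence gives T=4, C=6, A=1, G=9.
AT pairs contribute 5, GC pairs contribute 15.
Tm = 2×5 + 4×15 = 70°C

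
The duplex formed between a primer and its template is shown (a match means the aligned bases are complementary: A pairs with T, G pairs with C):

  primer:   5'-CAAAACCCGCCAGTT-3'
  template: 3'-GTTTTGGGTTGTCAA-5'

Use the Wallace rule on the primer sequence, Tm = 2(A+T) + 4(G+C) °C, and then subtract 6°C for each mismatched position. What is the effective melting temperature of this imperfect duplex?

Primer base counts: A=5, T=2, G=2, C=6 → A+T=7, G+C=8
Perfect-match Tm = 2(7) + 4(8) = 14 + 32 = 46°C
Mismatches (positions where the bases are not complementary): 2 (at positions 9, 10)
Effective Tm = 46 − 2×6 = 46 − 12 = 34°C

34°C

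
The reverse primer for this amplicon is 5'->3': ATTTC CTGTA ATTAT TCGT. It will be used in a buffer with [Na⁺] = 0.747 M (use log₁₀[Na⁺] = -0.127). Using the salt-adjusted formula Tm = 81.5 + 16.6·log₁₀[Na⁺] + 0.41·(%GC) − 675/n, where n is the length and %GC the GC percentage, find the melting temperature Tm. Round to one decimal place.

54.7°C

Length n = 19. Counting bases: G=2, A=4, C=3, T=10
G+C = 5, so %GC = 5/19 × 100 = 26.316%
Salt term: 16.6 × (-0.127) = -2.108
GC term: 0.41 × 26.316 = 10.79; length term: −675/19 = −35.526
Tm = 81.5 + (-2.108) + 10.79 − 35.526 = 54.656 → 54.7°C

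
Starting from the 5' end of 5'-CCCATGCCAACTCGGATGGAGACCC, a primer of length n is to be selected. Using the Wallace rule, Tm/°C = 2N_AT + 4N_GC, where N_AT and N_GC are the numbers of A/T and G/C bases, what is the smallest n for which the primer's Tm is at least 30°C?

First 8 bases: CCCATGCC → Tm = 28°C (< 30°C)
First 9 bases: CCCATGCCA → Tm = 30°C (≥ 30°C)
Since every base adds ≥2°C, Tm only increases with n, so the threshold is first crossed at n = 9.

n = 9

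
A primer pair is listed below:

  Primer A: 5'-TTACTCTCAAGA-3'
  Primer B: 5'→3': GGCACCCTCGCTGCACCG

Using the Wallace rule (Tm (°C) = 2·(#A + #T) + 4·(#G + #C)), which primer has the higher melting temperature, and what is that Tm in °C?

Primer B, 64°C

Primer A: A+T=8, G+C=4 → Tm = 2(8)+4(4) = 32°C
Primer B: A+T=4, G+C=14 → Tm = 2(4)+4(14) = 64°C
32°C vs 64°C → primer B is higher.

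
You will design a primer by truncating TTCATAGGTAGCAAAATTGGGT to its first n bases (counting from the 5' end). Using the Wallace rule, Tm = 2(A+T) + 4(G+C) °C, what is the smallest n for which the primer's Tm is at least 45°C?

First 17 bases: TTCATAGGTAGCAAAAT → Tm = 44°C (< 45°C)
First 18 bases: TTCATAGGTAGCAAAATT → Tm = 46°C (≥ 45°C)
Each additional base adds 2°C (A/T) or 4°C (G/C), so Tm is non-decreasing in n; n = 18 is the first length to reach 45°C.

n = 18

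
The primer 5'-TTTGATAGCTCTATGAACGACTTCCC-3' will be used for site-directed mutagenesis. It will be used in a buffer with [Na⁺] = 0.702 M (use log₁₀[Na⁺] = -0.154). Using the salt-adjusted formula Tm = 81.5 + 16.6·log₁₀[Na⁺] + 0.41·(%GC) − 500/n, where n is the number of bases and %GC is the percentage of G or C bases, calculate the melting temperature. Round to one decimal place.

Length n = 26. Counting bases: C=7, G=4, A=6, T=9
G+C = 11, so %GC = 11/26 × 100 = 42.308%
Salt term: 16.6 × (-0.154) = -2.556
GC term: 0.41 × 42.308 = 17.346; length term: −500/26 = −19.231
Tm = 81.5 + (-2.556) + 17.346 − 19.231 = 77.059 → 77.1°C

77.1°C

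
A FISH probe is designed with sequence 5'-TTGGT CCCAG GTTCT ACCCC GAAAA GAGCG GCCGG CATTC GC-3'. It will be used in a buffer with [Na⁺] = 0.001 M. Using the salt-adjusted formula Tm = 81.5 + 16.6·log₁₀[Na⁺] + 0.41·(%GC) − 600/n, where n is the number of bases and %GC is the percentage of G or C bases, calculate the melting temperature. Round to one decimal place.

42.8°C

Length n = 42. C=14, G=12, A=8, T=8
G+C = 26, so %GC = 26/42 × 100 = 61.905%
Salt term: 16.6 × (-3) = -49.8
GC term: 0.41 × 61.905 = 25.381; length term: −600/42 = −14.286
Tm = 81.5 + (-49.8) + 25.381 − 14.286 = 42.795 → 42.8°C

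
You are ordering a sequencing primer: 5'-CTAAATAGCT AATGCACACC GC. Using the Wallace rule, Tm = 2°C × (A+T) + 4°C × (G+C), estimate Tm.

Base counts: T=4, G=3, C=7, A=8
AT pairs contribute 12, GC pairs contribute 10.
Tm = 4·10 + 2·12 = 40 + 24 = 64°C

64°C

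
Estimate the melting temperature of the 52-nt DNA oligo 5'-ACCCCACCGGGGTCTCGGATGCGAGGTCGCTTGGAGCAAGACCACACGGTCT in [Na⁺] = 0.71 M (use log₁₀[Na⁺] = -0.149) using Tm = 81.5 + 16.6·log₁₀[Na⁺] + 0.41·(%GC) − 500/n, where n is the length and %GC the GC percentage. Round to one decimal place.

96.2°C

Length n = 52. Counting bases: G=17, C=17, T=8, A=10
G+C = 34, so %GC = 34/52 × 100 = 65.385%
Salt term: 16.6 × (-0.149) = -2.473
GC term: 0.41 × 65.385 = 26.808; length term: −500/52 = −9.615
Tm = 81.5 + (-2.473) + 26.808 − 9.615 = 96.22 → 96.2°C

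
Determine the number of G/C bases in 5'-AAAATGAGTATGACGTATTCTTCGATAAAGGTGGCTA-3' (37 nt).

C=4, A=13, T=11, G=9
Total G or C: 9 + 4 = 13

13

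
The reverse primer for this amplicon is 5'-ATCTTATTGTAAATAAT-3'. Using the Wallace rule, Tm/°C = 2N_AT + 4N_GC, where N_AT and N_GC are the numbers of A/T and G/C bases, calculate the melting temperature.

Counting bases: G=1, C=1, A=7, T=8
So N_AT = 15 and N_GC = 2.
Tm = 2(15) + 4(2) = 30 + 8 = 38°C

38°C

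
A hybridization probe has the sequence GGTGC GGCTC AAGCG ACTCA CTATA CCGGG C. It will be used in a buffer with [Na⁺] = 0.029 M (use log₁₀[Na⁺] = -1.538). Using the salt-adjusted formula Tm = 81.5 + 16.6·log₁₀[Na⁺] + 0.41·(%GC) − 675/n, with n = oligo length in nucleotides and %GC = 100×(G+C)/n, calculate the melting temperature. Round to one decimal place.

60.6°C

Length n = 31. A=6, C=10, T=5, G=10
G+C = 20, so %GC = 20/31 × 100 = 64.516%
Salt term: 16.6 × (-1.538) = -25.531
GC term: 0.41 × 64.516 = 26.452; length term: −675/31 = −21.774
Tm = 81.5 + (-25.531) + 26.452 − 21.774 = 60.647 → 60.6°C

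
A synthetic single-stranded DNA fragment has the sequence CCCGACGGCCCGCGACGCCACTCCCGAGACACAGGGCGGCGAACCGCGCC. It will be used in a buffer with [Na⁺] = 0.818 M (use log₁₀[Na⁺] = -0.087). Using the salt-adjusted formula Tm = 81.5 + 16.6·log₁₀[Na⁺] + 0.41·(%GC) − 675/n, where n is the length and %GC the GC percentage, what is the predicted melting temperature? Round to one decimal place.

99.4°C

Length n = 50. Counting bases: T=1, C=24, G=16, A=9
G+C = 40, so %GC = 40/50 × 100 = 80%
Salt term: 16.6 × (-0.087) = -1.444
GC term: 0.41 × 80 = 32.8; length term: −675/50 = −13.5
Tm = 81.5 + (-1.444) + 32.8 − 13.5 = 99.356 → 99.4°C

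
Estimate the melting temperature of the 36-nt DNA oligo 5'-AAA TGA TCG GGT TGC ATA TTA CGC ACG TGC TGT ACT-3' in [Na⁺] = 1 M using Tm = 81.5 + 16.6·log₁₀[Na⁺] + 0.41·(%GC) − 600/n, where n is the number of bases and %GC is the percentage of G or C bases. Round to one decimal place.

Length n = 36. Counting bases: C=7, A=9, G=9, T=11
G+C = 16, so %GC = 16/36 × 100 = 44.444%
Salt term: 16.6 × (0) = 0
GC term: 0.41 × 44.444 = 18.222; length term: −600/36 = −16.667
Tm = 81.5 + (0) + 18.222 − 16.667 = 83.055 → 83.1°C

83.1°C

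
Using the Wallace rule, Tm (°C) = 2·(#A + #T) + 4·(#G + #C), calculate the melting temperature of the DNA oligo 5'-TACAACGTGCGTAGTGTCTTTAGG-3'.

70°C

Scanning the sequence gives A=5, T=8, C=4, G=7.
So N_AT = 13 and N_GC = 11.
Tm = 4·11 + 2·13 = 44 + 26 = 70°C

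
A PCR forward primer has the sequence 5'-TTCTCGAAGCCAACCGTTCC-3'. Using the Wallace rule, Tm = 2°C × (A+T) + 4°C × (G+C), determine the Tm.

62°C

Scanning the sequence gives T=5, A=4, C=8, G=3.
So N_AT = 9 and N_GC = 11.
Tm = 2×9 + 4×11 = 62°C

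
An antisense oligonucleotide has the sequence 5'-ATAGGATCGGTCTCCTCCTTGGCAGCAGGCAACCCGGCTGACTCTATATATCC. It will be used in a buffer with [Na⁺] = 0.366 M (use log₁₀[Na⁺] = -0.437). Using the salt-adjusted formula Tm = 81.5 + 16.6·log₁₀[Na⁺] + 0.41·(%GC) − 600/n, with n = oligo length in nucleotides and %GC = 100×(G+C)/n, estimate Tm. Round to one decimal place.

85.4°C

Length n = 53. C=17, A=11, T=13, G=12
G+C = 29, so %GC = 29/53 × 100 = 54.717%
Salt term: 16.6 × (-0.437) = -7.254
GC term: 0.41 × 54.717 = 22.434; length term: −600/53 = −11.321
Tm = 81.5 + (-7.254) + 22.434 − 11.321 = 85.359 → 85.4°C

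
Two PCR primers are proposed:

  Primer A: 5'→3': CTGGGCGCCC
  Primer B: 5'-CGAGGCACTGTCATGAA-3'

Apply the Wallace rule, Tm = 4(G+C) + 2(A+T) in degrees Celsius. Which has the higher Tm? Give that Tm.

Primer A: A+T=1, G+C=9 → Tm = 2(1)+4(9) = 38°C
Primer B: A+T=8, G+C=9 → Tm = 2(8)+4(9) = 52°C
38°C vs 52°C → primer B is higher.

Primer B, 52°C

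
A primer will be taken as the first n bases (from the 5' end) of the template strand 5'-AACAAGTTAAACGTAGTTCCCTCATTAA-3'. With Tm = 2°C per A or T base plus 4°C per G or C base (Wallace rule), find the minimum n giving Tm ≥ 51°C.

n = 20

First 19 bases: AACAAGTTAAACGTAGTTC → Tm = 50°C (< 51°C)
First 20 bases: AACAAGTTAAACGTAGTTCC → Tm = 54°C (≥ 51°C)
Since every base adds ≥2°C, Tm only increases with n, so the threshold is first crossed at n = 20.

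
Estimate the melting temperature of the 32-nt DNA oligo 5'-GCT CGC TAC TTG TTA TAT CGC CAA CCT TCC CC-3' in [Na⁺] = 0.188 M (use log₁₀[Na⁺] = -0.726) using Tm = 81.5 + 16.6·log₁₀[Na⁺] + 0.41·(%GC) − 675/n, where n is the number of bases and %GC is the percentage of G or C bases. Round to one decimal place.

Length n = 32. Counting bases: C=13, A=5, G=4, T=10
G+C = 17, so %GC = 17/32 × 100 = 53.125%
Salt term: 16.6 × (-0.726) = -12.052
GC term: 0.41 × 53.125 = 21.781; length term: −675/32 = −21.094
Tm = 81.5 + (-12.052) + 21.781 − 21.094 = 70.135 → 70.1°C

70.1°C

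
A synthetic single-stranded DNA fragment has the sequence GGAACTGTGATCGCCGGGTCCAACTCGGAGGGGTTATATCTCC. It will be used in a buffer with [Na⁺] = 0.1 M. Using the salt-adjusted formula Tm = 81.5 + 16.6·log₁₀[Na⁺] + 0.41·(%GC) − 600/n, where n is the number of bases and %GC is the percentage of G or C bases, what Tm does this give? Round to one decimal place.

74.8°C

Length n = 43. A=8, C=11, T=10, G=14
G+C = 25, so %GC = 25/43 × 100 = 58.14%
Salt term: 16.6 × (-1) = -16.6
GC term: 0.41 × 58.14 = 23.837; length term: −600/43 = −13.953
Tm = 81.5 + (-16.6) + 23.837 − 13.953 = 74.784 → 74.8°C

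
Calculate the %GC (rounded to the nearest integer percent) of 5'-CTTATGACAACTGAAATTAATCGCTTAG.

32%

A=10, G=4, C=5, T=9
G+C = 4 + 5 = 9 out of 28 bases
%GC = 9/28 × 100 = 32.14% ≈ 32%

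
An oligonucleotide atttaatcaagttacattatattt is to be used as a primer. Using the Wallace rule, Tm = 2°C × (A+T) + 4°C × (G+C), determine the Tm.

54°C

Scanning the sequence gives C=2, A=9, G=1, T=12.
So N_AT = 21 and N_GC = 3.
Tm = 2(21) + 4(3) = 42 + 12 = 54°C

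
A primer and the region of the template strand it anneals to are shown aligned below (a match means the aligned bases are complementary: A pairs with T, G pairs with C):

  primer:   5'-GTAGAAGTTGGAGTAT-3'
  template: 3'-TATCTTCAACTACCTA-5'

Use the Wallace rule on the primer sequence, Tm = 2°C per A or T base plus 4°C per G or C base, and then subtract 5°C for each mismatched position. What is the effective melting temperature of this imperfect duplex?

Primer base counts: A=5, T=5, G=6, C=0 → A+T=10, G+C=6
Perfect-match Tm = 2(10) + 4(6) = 20 + 24 = 44°C
Mismatches (positions where the bases are not complementary): 4 (at positions 1, 11, 12, 14)
Effective Tm = 44 − 4×5 = 44 − 20 = 24°C

24°C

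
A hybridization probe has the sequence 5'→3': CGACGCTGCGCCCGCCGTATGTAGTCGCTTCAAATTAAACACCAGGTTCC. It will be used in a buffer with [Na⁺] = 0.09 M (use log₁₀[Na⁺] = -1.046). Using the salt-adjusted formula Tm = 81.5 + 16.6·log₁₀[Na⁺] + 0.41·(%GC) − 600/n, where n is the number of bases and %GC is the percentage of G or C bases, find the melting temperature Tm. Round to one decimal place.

75.1°C

Length n = 50. Counting bases: G=11, T=11, A=11, C=17
G+C = 28, so %GC = 28/50 × 100 = 56%
Salt term: 16.6 × (-1.046) = -17.364
GC term: 0.41 × 56 = 22.96; length term: −600/50 = −12
Tm = 81.5 + (-17.364) + 22.96 − 12 = 75.096 → 75.1°C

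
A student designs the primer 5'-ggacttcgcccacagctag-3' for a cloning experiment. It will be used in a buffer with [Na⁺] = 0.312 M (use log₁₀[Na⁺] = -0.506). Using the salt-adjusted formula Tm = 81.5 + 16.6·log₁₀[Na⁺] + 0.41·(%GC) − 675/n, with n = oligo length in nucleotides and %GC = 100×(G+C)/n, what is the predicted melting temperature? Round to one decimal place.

Length n = 19. T=3, G=5, A=4, C=7
G+C = 12, so %GC = 12/19 × 100 = 63.158%
Salt term: 16.6 × (-0.506) = -8.4
GC term: 0.41 × 63.158 = 25.895; length term: −675/19 = −35.526
Tm = 81.5 + (-8.4) + 25.895 − 35.526 = 63.469 → 63.5°C

63.5°C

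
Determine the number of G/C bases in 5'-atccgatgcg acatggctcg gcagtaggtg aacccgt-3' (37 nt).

Counting bases: T=7, A=8, C=10, G=12
Total G or C: 12 + 10 = 22

22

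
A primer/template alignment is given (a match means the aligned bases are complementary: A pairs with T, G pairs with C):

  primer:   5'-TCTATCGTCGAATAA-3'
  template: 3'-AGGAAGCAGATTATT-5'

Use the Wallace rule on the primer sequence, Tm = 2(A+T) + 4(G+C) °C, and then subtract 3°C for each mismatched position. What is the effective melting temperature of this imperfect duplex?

31°C

Primer base counts: A=5, T=5, G=2, C=3 → A+T=10, G+C=5
Perfect-match Tm = 2(10) + 4(5) = 20 + 20 = 40°C
Mismatches (positions where the bases are not complementary): 3 (at positions 3, 4, 10)
Effective Tm = 40 − 3×3 = 40 − 9 = 31°C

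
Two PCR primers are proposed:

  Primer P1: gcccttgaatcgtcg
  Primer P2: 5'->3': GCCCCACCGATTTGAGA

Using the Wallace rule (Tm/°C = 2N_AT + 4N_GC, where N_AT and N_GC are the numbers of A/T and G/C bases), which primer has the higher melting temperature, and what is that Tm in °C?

Primer P2, 54°C

Primer P1: A+T=6, G+C=9 → Tm = 2(6)+4(9) = 48°C
Primer P2: A+T=7, G+C=10 → Tm = 2(7)+4(10) = 54°C
48°C vs 54°C → primer P2 is higher.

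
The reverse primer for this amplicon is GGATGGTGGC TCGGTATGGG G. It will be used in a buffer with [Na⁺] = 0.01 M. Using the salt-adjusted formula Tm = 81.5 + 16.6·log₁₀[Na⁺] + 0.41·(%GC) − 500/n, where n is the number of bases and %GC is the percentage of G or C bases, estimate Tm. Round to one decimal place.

51.8°C

Length n = 21. Base counts: C=2, A=2, T=5, G=12
G+C = 14, so %GC = 14/21 × 100 = 66.667%
Salt term: 16.6 × (-2) = -33.2
GC term: 0.41 × 66.667 = 27.333; length term: −500/21 = −23.81
Tm = 81.5 + (-33.2) + 27.333 − 23.81 = 51.823 → 51.8°C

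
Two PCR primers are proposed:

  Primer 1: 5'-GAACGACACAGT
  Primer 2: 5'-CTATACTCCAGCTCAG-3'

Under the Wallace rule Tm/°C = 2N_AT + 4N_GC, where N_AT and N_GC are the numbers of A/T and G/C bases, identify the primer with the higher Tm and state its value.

Primer 1: A+T=6, G+C=6 → Tm = 2(6)+4(6) = 36°C
Primer 2: A+T=8, G+C=8 → Tm = 2(8)+4(8) = 48°C
36°C vs 48°C → primer 2 is higher.

Primer 2, 48°C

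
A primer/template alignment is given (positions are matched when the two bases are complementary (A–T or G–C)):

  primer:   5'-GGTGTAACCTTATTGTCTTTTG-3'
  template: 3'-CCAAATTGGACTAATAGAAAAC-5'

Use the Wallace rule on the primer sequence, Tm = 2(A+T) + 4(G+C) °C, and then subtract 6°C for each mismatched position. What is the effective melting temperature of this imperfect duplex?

42°C

Primer base counts: A=3, T=11, G=5, C=3 → A+T=14, G+C=8
Perfect-match Tm = 2(14) + 4(8) = 28 + 32 = 60°C
Mismatches (positions where the bases are not complementary): 3 (at positions 4, 11, 15)
Effective Tm = 60 − 3×6 = 60 − 18 = 42°C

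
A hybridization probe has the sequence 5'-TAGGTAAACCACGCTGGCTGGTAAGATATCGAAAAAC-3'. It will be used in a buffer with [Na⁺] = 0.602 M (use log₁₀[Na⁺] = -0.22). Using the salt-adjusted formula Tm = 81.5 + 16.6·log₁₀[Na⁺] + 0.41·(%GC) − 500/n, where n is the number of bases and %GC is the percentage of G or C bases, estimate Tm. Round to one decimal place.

82.1°C

Length n = 37. Base counts: C=7, G=9, A=14, T=7
G+C = 16, so %GC = 16/37 × 100 = 43.243%
Salt term: 16.6 × (-0.22) = -3.652
GC term: 0.41 × 43.243 = 17.73; length term: −500/37 = −13.514
Tm = 81.5 + (-3.652) + 17.73 − 13.514 = 82.064 → 82.1°C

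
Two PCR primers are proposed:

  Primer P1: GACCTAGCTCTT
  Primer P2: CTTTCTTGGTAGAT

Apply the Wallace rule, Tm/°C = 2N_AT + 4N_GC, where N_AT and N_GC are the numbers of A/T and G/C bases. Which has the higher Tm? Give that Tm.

Primer P2, 38°C

Primer P1: A+T=6, G+C=6 → Tm = 2(6)+4(6) = 36°C
Primer P2: A+T=9, G+C=5 → Tm = 2(9)+4(5) = 38°C
36°C vs 38°C → primer P2 is higher.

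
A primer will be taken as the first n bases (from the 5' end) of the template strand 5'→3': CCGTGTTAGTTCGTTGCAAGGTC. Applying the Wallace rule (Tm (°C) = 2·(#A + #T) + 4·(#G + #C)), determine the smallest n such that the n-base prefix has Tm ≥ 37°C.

First 12 bases: CCGTGTTAGTTC → Tm = 36°C (< 37°C)
First 13 bases: CCGTGTTAGTTCG → Tm = 40°C (≥ 37°C)
Each additional base adds 2°C (A/T) or 4°C (G/C), so Tm is non-decreasing in n; n = 13 is the first length to reach 37°C.

n = 13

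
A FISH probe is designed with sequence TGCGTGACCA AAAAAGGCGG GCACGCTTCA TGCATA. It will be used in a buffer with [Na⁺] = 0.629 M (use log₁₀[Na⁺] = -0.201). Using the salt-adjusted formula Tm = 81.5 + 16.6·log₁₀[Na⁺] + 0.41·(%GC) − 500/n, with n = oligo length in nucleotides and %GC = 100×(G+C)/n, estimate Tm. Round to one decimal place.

85.9°C

Length n = 36. Base counts: T=6, A=11, G=10, C=9
G+C = 19, so %GC = 19/36 × 100 = 52.778%
Salt term: 16.6 × (-0.201) = -3.337
GC term: 0.41 × 52.778 = 21.639; length term: −500/36 = −13.889
Tm = 81.5 + (-3.337) + 21.639 − 13.889 = 85.913 → 85.9°C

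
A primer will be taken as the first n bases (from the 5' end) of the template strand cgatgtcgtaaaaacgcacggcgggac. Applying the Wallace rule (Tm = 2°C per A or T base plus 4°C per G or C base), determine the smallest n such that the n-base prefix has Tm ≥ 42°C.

n = 15

First 14 bases: CGATGTCGTAAAAA → Tm = 38°C (< 42°C)
First 15 bases: CGATGTCGTAAAAAC → Tm = 42°C (≥ 42°C)
Each additional base adds 2°C (A/T) or 4°C (G/C), so Tm is non-decreasing in n; n = 15 is the first length to reach 42°C.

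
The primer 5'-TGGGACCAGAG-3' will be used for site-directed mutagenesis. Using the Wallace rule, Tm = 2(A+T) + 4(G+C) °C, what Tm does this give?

36°C

Base counts: G=5, T=1, C=2, A=3
A+T = 4, G+C = 7
Tm = 2×4 + 4×7 = 36°C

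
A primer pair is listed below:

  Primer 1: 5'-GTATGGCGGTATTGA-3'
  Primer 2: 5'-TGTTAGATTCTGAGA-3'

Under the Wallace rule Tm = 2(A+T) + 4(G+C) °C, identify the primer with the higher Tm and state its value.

Primer 1, 44°C

Primer 1: A+T=8, G+C=7 → Tm = 2(8)+4(7) = 44°C
Primer 2: A+T=10, G+C=5 → Tm = 2(10)+4(5) = 40°C
44°C vs 40°C → primer 1 is higher.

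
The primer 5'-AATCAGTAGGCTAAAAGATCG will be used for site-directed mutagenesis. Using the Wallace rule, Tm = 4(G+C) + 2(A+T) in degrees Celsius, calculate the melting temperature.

58°C

Counting bases: T=4, A=9, C=3, G=5
A+T = 13, G+C = 8
Tm = 2×13 + 4×8 = 58°C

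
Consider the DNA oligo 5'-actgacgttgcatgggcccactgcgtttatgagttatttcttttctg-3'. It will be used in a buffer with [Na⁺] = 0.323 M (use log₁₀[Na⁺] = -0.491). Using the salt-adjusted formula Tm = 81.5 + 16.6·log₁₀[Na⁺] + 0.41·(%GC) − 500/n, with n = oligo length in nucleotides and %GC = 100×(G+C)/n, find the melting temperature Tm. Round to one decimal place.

Length n = 47. Base counts: T=19, C=10, G=11, A=7
G+C = 21, so %GC = 21/47 × 100 = 44.681%
Salt term: 16.6 × (-0.491) = -8.151
GC term: 0.41 × 44.681 = 18.319; length term: −500/47 = −10.638
Tm = 81.5 + (-8.151) + 18.319 − 10.638 = 81.03 → 81.0°C

81.0°C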